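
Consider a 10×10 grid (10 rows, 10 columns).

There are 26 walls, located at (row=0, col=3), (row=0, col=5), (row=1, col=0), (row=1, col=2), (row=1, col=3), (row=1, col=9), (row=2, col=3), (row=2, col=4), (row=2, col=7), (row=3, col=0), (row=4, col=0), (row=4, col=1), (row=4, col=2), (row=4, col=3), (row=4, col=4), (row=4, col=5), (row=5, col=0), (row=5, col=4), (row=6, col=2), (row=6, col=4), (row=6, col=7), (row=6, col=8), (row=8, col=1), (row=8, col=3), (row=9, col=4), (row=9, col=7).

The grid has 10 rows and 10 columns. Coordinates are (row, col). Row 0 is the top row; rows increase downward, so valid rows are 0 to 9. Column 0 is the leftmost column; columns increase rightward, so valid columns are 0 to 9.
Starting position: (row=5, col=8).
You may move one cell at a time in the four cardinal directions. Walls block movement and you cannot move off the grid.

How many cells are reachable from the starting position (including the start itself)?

Answer: Reachable cells: 74

Derivation:
BFS flood-fill from (row=5, col=8):
  Distance 0: (row=5, col=8)
  Distance 1: (row=4, col=8), (row=5, col=7), (row=5, col=9)
  Distance 2: (row=3, col=8), (row=4, col=7), (row=4, col=9), (row=5, col=6), (row=6, col=9)
  Distance 3: (row=2, col=8), (row=3, col=7), (row=3, col=9), (row=4, col=6), (row=5, col=5), (row=6, col=6), (row=7, col=9)
  Distance 4: (row=1, col=8), (row=2, col=9), (row=3, col=6), (row=6, col=5), (row=7, col=6), (row=7, col=8), (row=8, col=9)
  Distance 5: (row=0, col=8), (row=1, col=7), (row=2, col=6), (row=3, col=5), (row=7, col=5), (row=7, col=7), (row=8, col=6), (row=8, col=8), (row=9, col=9)
  Distance 6: (row=0, col=7), (row=0, col=9), (row=1, col=6), (row=2, col=5), (row=3, col=4), (row=7, col=4), (row=8, col=5), (row=8, col=7), (row=9, col=6), (row=9, col=8)
  Distance 7: (row=0, col=6), (row=1, col=5), (row=3, col=3), (row=7, col=3), (row=8, col=4), (row=9, col=5)
  Distance 8: (row=1, col=4), (row=3, col=2), (row=6, col=3), (row=7, col=2)
  Distance 9: (row=0, col=4), (row=2, col=2), (row=3, col=1), (row=5, col=3), (row=7, col=1), (row=8, col=2)
  Distance 10: (row=2, col=1), (row=5, col=2), (row=6, col=1), (row=7, col=0), (row=9, col=2)
  Distance 11: (row=1, col=1), (row=2, col=0), (row=5, col=1), (row=6, col=0), (row=8, col=0), (row=9, col=1), (row=9, col=3)
  Distance 12: (row=0, col=1), (row=9, col=0)
  Distance 13: (row=0, col=0), (row=0, col=2)
Total reachable: 74 (grid has 74 open cells total)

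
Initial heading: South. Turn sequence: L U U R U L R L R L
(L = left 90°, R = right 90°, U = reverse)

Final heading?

Start: South
  L (left (90° counter-clockwise)) -> East
  U (U-turn (180°)) -> West
  U (U-turn (180°)) -> East
  R (right (90° clockwise)) -> South
  U (U-turn (180°)) -> North
  L (left (90° counter-clockwise)) -> West
  R (right (90° clockwise)) -> North
  L (left (90° counter-clockwise)) -> West
  R (right (90° clockwise)) -> North
  L (left (90° counter-clockwise)) -> West
Final: West

Answer: Final heading: West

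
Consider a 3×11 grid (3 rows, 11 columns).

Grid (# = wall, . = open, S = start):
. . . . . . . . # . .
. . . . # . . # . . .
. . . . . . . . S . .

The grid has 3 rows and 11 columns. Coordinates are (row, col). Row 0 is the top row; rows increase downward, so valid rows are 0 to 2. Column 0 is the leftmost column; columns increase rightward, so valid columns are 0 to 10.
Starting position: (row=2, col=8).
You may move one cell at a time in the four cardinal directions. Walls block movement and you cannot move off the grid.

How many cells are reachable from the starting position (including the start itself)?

BFS flood-fill from (row=2, col=8):
  Distance 0: (row=2, col=8)
  Distance 1: (row=1, col=8), (row=2, col=7), (row=2, col=9)
  Distance 2: (row=1, col=9), (row=2, col=6), (row=2, col=10)
  Distance 3: (row=0, col=9), (row=1, col=6), (row=1, col=10), (row=2, col=5)
  Distance 4: (row=0, col=6), (row=0, col=10), (row=1, col=5), (row=2, col=4)
  Distance 5: (row=0, col=5), (row=0, col=7), (row=2, col=3)
  Distance 6: (row=0, col=4), (row=1, col=3), (row=2, col=2)
  Distance 7: (row=0, col=3), (row=1, col=2), (row=2, col=1)
  Distance 8: (row=0, col=2), (row=1, col=1), (row=2, col=0)
  Distance 9: (row=0, col=1), (row=1, col=0)
  Distance 10: (row=0, col=0)
Total reachable: 30 (grid has 30 open cells total)

Answer: Reachable cells: 30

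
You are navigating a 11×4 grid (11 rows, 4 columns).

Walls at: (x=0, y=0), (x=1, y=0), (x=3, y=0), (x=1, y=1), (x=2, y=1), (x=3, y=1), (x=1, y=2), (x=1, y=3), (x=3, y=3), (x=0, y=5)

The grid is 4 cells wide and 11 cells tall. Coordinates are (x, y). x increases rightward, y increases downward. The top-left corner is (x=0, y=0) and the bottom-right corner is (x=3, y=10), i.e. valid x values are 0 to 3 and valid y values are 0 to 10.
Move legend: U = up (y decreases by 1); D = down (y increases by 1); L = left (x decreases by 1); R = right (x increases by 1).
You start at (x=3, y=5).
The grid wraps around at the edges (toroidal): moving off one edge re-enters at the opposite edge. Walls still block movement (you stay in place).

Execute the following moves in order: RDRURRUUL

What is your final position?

Start: (x=3, y=5)
  R (right): blocked, stay at (x=3, y=5)
  D (down): (x=3, y=5) -> (x=3, y=6)
  R (right): (x=3, y=6) -> (x=0, y=6)
  U (up): blocked, stay at (x=0, y=6)
  R (right): (x=0, y=6) -> (x=1, y=6)
  R (right): (x=1, y=6) -> (x=2, y=6)
  U (up): (x=2, y=6) -> (x=2, y=5)
  U (up): (x=2, y=5) -> (x=2, y=4)
  L (left): (x=2, y=4) -> (x=1, y=4)
Final: (x=1, y=4)

Answer: Final position: (x=1, y=4)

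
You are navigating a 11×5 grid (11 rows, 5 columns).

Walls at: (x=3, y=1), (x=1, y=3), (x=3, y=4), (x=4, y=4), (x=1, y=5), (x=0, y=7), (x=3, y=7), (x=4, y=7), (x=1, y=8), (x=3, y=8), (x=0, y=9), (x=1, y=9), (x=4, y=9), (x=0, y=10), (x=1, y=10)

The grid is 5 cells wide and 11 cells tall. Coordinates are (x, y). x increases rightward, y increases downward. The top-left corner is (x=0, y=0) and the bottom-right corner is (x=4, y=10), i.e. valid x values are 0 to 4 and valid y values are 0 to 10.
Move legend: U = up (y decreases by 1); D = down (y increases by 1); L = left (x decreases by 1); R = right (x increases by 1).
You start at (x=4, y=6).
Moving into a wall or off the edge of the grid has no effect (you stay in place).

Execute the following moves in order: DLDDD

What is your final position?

Answer: Final position: (x=3, y=6)

Derivation:
Start: (x=4, y=6)
  D (down): blocked, stay at (x=4, y=6)
  L (left): (x=4, y=6) -> (x=3, y=6)
  [×3]D (down): blocked, stay at (x=3, y=6)
Final: (x=3, y=6)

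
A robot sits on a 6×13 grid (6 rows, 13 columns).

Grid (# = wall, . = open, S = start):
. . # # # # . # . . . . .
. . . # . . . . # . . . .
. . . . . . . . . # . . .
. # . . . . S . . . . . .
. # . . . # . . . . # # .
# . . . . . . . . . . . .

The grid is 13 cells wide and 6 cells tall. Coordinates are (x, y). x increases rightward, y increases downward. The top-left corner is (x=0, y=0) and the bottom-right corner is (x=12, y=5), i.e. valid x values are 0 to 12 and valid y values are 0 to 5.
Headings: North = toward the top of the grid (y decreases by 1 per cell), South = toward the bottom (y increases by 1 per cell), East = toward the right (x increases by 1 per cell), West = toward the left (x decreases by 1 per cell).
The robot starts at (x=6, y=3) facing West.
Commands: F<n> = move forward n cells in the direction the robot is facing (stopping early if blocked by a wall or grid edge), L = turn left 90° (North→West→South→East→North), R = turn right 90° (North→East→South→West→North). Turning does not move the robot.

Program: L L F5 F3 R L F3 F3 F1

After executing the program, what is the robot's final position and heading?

Start: (x=6, y=3), facing West
  L: turn left, now facing South
  L: turn left, now facing East
  F5: move forward 5, now at (x=11, y=3)
  F3: move forward 1/3 (blocked), now at (x=12, y=3)
  R: turn right, now facing South
  L: turn left, now facing East
  F3: move forward 0/3 (blocked), now at (x=12, y=3)
  F3: move forward 0/3 (blocked), now at (x=12, y=3)
  F1: move forward 0/1 (blocked), now at (x=12, y=3)
Final: (x=12, y=3), facing East

Answer: Final position: (x=12, y=3), facing East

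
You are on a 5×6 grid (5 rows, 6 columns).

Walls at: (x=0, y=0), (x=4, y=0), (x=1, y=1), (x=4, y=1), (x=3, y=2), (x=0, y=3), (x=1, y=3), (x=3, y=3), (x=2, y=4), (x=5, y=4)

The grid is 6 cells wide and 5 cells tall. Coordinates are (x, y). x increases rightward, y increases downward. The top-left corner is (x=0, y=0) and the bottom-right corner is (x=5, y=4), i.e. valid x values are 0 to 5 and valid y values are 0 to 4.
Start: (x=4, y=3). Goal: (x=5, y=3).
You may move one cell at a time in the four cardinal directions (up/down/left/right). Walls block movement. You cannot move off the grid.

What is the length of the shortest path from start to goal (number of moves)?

BFS from (x=4, y=3) until reaching (x=5, y=3):
  Distance 0: (x=4, y=3)
  Distance 1: (x=4, y=2), (x=5, y=3), (x=4, y=4)  <- goal reached here
One shortest path (1 moves): (x=4, y=3) -> (x=5, y=3)

Answer: Shortest path length: 1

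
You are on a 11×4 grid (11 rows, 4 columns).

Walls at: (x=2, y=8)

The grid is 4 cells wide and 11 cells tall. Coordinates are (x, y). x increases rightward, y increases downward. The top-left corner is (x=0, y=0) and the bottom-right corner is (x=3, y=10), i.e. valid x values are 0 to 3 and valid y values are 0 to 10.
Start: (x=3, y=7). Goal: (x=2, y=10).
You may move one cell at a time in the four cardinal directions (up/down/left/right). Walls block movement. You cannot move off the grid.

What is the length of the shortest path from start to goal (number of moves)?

BFS from (x=3, y=7) until reaching (x=2, y=10):
  Distance 0: (x=3, y=7)
  Distance 1: (x=3, y=6), (x=2, y=7), (x=3, y=8)
  Distance 2: (x=3, y=5), (x=2, y=6), (x=1, y=7), (x=3, y=9)
  Distance 3: (x=3, y=4), (x=2, y=5), (x=1, y=6), (x=0, y=7), (x=1, y=8), (x=2, y=9), (x=3, y=10)
  Distance 4: (x=3, y=3), (x=2, y=4), (x=1, y=5), (x=0, y=6), (x=0, y=8), (x=1, y=9), (x=2, y=10)  <- goal reached here
One shortest path (4 moves): (x=3, y=7) -> (x=3, y=8) -> (x=3, y=9) -> (x=2, y=9) -> (x=2, y=10)

Answer: Shortest path length: 4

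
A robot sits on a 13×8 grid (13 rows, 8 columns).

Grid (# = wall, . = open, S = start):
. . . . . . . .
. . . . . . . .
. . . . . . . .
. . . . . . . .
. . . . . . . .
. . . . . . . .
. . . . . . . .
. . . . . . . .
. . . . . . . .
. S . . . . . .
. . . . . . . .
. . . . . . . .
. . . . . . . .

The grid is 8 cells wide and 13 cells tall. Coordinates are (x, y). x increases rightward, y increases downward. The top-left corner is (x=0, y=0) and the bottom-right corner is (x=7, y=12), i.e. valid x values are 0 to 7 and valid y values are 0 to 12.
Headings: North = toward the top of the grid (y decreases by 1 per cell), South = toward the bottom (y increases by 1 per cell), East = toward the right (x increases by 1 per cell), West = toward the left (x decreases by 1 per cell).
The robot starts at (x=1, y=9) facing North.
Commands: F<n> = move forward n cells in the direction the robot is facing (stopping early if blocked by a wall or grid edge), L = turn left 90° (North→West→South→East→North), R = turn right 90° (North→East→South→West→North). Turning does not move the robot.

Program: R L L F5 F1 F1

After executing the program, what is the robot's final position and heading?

Answer: Final position: (x=0, y=9), facing West

Derivation:
Start: (x=1, y=9), facing North
  R: turn right, now facing East
  L: turn left, now facing North
  L: turn left, now facing West
  F5: move forward 1/5 (blocked), now at (x=0, y=9)
  F1: move forward 0/1 (blocked), now at (x=0, y=9)
  F1: move forward 0/1 (blocked), now at (x=0, y=9)
Final: (x=0, y=9), facing West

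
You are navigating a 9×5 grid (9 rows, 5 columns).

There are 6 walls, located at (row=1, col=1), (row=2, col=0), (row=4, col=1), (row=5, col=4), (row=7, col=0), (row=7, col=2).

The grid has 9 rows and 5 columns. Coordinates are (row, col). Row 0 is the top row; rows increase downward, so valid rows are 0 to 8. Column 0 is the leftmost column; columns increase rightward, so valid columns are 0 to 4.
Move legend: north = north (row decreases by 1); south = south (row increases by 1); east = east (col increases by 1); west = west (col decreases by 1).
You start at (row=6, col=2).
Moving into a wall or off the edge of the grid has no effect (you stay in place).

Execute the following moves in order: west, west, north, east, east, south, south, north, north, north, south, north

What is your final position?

Answer: Final position: (row=3, col=2)

Derivation:
Start: (row=6, col=2)
  west (west): (row=6, col=2) -> (row=6, col=1)
  west (west): (row=6, col=1) -> (row=6, col=0)
  north (north): (row=6, col=0) -> (row=5, col=0)
  east (east): (row=5, col=0) -> (row=5, col=1)
  east (east): (row=5, col=1) -> (row=5, col=2)
  south (south): (row=5, col=2) -> (row=6, col=2)
  south (south): blocked, stay at (row=6, col=2)
  north (north): (row=6, col=2) -> (row=5, col=2)
  north (north): (row=5, col=2) -> (row=4, col=2)
  north (north): (row=4, col=2) -> (row=3, col=2)
  south (south): (row=3, col=2) -> (row=4, col=2)
  north (north): (row=4, col=2) -> (row=3, col=2)
Final: (row=3, col=2)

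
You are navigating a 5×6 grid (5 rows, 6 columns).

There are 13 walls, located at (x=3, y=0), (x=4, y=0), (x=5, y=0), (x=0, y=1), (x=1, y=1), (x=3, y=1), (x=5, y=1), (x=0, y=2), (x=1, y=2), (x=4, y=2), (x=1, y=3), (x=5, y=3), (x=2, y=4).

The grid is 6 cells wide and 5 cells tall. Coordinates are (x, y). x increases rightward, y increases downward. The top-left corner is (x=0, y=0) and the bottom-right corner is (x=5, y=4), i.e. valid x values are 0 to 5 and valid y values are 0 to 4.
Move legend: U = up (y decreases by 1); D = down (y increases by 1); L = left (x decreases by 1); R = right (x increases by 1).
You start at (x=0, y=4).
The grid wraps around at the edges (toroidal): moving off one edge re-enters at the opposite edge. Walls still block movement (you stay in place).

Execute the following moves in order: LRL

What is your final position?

Answer: Final position: (x=5, y=4)

Derivation:
Start: (x=0, y=4)
  L (left): (x=0, y=4) -> (x=5, y=4)
  R (right): (x=5, y=4) -> (x=0, y=4)
  L (left): (x=0, y=4) -> (x=5, y=4)
Final: (x=5, y=4)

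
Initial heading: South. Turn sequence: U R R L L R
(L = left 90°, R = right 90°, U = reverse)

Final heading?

Start: South
  U (U-turn (180°)) -> North
  R (right (90° clockwise)) -> East
  R (right (90° clockwise)) -> South
  L (left (90° counter-clockwise)) -> East
  L (left (90° counter-clockwise)) -> North
  R (right (90° clockwise)) -> East
Final: East

Answer: Final heading: East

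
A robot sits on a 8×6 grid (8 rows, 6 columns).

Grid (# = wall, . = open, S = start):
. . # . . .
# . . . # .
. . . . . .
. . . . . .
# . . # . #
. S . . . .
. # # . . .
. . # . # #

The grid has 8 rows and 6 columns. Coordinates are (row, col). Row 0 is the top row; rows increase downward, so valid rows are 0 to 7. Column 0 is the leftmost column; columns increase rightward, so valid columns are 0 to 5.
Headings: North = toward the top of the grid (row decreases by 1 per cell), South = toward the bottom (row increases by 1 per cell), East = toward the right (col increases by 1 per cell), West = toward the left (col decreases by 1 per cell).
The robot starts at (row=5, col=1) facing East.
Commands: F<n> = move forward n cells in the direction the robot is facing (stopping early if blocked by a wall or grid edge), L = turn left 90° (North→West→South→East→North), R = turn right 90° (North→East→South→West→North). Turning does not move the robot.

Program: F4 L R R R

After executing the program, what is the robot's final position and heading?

Answer: Final position: (row=5, col=5), facing West

Derivation:
Start: (row=5, col=1), facing East
  F4: move forward 4, now at (row=5, col=5)
  L: turn left, now facing North
  R: turn right, now facing East
  R: turn right, now facing South
  R: turn right, now facing West
Final: (row=5, col=5), facing West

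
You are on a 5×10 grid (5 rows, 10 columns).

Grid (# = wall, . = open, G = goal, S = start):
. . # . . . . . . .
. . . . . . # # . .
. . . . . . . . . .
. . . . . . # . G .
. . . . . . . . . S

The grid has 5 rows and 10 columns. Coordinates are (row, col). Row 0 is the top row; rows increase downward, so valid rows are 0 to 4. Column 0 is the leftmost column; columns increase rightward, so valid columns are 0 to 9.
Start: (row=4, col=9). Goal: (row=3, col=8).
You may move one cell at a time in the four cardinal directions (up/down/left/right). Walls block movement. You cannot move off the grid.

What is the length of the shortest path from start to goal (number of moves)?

BFS from (row=4, col=9) until reaching (row=3, col=8):
  Distance 0: (row=4, col=9)
  Distance 1: (row=3, col=9), (row=4, col=8)
  Distance 2: (row=2, col=9), (row=3, col=8), (row=4, col=7)  <- goal reached here
One shortest path (2 moves): (row=4, col=9) -> (row=4, col=8) -> (row=3, col=8)

Answer: Shortest path length: 2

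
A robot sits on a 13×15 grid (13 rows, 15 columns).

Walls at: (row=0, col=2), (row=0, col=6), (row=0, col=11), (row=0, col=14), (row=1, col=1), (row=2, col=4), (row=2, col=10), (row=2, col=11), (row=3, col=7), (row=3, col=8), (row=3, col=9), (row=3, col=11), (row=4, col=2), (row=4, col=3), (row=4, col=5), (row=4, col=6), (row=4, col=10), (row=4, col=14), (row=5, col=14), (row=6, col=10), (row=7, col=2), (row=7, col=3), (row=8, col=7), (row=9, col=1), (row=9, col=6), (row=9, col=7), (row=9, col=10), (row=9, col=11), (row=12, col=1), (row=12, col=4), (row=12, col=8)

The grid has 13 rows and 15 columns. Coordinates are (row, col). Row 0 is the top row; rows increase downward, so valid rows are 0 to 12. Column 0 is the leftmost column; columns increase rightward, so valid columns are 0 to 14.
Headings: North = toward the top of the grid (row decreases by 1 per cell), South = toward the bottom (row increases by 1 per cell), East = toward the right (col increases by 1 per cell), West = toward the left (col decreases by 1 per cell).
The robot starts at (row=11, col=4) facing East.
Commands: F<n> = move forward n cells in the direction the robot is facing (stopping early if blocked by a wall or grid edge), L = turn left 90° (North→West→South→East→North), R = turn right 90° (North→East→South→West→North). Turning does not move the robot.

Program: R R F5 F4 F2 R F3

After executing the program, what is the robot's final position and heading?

Answer: Final position: (row=8, col=0), facing North

Derivation:
Start: (row=11, col=4), facing East
  R: turn right, now facing South
  R: turn right, now facing West
  F5: move forward 4/5 (blocked), now at (row=11, col=0)
  F4: move forward 0/4 (blocked), now at (row=11, col=0)
  F2: move forward 0/2 (blocked), now at (row=11, col=0)
  R: turn right, now facing North
  F3: move forward 3, now at (row=8, col=0)
Final: (row=8, col=0), facing North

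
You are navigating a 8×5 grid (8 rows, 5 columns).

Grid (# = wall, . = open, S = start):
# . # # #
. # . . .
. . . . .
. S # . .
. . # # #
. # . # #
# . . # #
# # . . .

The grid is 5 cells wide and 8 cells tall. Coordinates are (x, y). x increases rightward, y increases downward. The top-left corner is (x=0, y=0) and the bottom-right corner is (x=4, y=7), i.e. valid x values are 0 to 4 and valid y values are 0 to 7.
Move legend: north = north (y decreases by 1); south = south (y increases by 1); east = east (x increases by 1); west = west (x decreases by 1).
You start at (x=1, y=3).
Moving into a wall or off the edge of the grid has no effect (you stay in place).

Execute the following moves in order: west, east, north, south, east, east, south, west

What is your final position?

Answer: Final position: (x=0, y=4)

Derivation:
Start: (x=1, y=3)
  west (west): (x=1, y=3) -> (x=0, y=3)
  east (east): (x=0, y=3) -> (x=1, y=3)
  north (north): (x=1, y=3) -> (x=1, y=2)
  south (south): (x=1, y=2) -> (x=1, y=3)
  east (east): blocked, stay at (x=1, y=3)
  east (east): blocked, stay at (x=1, y=3)
  south (south): (x=1, y=3) -> (x=1, y=4)
  west (west): (x=1, y=4) -> (x=0, y=4)
Final: (x=0, y=4)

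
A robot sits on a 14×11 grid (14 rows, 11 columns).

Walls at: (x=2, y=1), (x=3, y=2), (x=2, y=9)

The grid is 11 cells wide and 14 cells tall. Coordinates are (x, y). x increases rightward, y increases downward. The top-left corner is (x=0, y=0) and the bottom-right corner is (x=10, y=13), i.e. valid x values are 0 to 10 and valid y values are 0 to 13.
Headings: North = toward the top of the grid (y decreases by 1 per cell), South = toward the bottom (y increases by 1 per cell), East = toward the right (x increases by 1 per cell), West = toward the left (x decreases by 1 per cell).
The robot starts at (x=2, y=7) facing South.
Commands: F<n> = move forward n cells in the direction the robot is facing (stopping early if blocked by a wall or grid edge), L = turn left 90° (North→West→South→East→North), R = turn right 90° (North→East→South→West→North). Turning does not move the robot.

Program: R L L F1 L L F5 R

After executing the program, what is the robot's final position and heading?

Answer: Final position: (x=0, y=7), facing North

Derivation:
Start: (x=2, y=7), facing South
  R: turn right, now facing West
  L: turn left, now facing South
  L: turn left, now facing East
  F1: move forward 1, now at (x=3, y=7)
  L: turn left, now facing North
  L: turn left, now facing West
  F5: move forward 3/5 (blocked), now at (x=0, y=7)
  R: turn right, now facing North
Final: (x=0, y=7), facing North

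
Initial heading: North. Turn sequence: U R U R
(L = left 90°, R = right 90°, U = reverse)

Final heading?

Answer: Final heading: South

Derivation:
Start: North
  U (U-turn (180°)) -> South
  R (right (90° clockwise)) -> West
  U (U-turn (180°)) -> East
  R (right (90° clockwise)) -> South
Final: South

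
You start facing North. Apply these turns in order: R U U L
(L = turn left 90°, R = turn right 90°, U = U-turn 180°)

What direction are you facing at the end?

Start: North
  R (right (90° clockwise)) -> East
  U (U-turn (180°)) -> West
  U (U-turn (180°)) -> East
  L (left (90° counter-clockwise)) -> North
Final: North

Answer: Final heading: North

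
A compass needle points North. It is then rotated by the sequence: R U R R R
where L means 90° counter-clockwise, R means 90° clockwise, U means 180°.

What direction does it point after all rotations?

Start: North
  R (right (90° clockwise)) -> East
  U (U-turn (180°)) -> West
  R (right (90° clockwise)) -> North
  R (right (90° clockwise)) -> East
  R (right (90° clockwise)) -> South
Final: South

Answer: Final heading: South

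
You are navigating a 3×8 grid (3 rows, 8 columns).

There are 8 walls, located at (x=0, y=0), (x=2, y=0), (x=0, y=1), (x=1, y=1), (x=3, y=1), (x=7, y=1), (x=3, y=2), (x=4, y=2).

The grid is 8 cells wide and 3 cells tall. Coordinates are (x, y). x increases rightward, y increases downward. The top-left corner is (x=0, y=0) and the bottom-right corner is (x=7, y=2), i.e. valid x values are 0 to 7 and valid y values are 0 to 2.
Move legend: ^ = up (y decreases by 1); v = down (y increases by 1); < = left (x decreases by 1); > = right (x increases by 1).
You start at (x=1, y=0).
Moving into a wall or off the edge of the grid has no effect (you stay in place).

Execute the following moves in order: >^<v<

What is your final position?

Answer: Final position: (x=1, y=0)

Derivation:
Start: (x=1, y=0)
  > (right): blocked, stay at (x=1, y=0)
  ^ (up): blocked, stay at (x=1, y=0)
  < (left): blocked, stay at (x=1, y=0)
  v (down): blocked, stay at (x=1, y=0)
  < (left): blocked, stay at (x=1, y=0)
Final: (x=1, y=0)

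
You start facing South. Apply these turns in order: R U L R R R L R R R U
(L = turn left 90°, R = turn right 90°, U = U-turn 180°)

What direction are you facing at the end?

Answer: Final heading: West

Derivation:
Start: South
  R (right (90° clockwise)) -> West
  U (U-turn (180°)) -> East
  L (left (90° counter-clockwise)) -> North
  R (right (90° clockwise)) -> East
  R (right (90° clockwise)) -> South
  R (right (90° clockwise)) -> West
  L (left (90° counter-clockwise)) -> South
  R (right (90° clockwise)) -> West
  R (right (90° clockwise)) -> North
  R (right (90° clockwise)) -> East
  U (U-turn (180°)) -> West
Final: West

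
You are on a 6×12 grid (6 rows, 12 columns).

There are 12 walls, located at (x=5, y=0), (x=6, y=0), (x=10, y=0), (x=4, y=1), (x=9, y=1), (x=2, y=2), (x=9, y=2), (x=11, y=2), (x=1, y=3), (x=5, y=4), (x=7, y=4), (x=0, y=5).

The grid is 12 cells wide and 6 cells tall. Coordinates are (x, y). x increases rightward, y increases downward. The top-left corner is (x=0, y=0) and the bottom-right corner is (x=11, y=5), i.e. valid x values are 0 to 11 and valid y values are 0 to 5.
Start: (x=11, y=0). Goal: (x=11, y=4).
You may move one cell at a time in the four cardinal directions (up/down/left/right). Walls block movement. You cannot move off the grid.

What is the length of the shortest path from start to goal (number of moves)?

Answer: Shortest path length: 6

Derivation:
BFS from (x=11, y=0) until reaching (x=11, y=4):
  Distance 0: (x=11, y=0)
  Distance 1: (x=11, y=1)
  Distance 2: (x=10, y=1)
  Distance 3: (x=10, y=2)
  Distance 4: (x=10, y=3)
  Distance 5: (x=9, y=3), (x=11, y=3), (x=10, y=4)
  Distance 6: (x=8, y=3), (x=9, y=4), (x=11, y=4), (x=10, y=5)  <- goal reached here
One shortest path (6 moves): (x=11, y=0) -> (x=11, y=1) -> (x=10, y=1) -> (x=10, y=2) -> (x=10, y=3) -> (x=11, y=3) -> (x=11, y=4)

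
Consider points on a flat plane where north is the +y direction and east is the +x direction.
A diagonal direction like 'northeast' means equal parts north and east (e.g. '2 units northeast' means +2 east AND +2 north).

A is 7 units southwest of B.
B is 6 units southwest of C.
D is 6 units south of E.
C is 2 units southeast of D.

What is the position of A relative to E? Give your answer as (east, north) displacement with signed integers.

Place E at the origin (east=0, north=0).
  D is 6 units south of E: delta (east=+0, north=-6); D at (east=0, north=-6).
  C is 2 units southeast of D: delta (east=+2, north=-2); C at (east=2, north=-8).
  B is 6 units southwest of C: delta (east=-6, north=-6); B at (east=-4, north=-14).
  A is 7 units southwest of B: delta (east=-7, north=-7); A at (east=-11, north=-21).
Therefore A relative to E: (east=-11, north=-21).

Answer: A is at (east=-11, north=-21) relative to E.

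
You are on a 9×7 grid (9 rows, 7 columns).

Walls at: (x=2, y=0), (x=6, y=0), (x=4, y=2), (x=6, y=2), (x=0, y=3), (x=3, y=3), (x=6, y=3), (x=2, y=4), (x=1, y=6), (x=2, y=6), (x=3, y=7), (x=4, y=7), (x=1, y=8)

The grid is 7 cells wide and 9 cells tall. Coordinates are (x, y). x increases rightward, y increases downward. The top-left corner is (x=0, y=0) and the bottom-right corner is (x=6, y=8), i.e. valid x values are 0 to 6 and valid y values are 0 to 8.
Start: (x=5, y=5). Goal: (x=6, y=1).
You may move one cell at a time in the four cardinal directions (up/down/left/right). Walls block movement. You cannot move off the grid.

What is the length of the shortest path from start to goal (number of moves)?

BFS from (x=5, y=5) until reaching (x=6, y=1):
  Distance 0: (x=5, y=5)
  Distance 1: (x=5, y=4), (x=4, y=5), (x=6, y=5), (x=5, y=6)
  Distance 2: (x=5, y=3), (x=4, y=4), (x=6, y=4), (x=3, y=5), (x=4, y=6), (x=6, y=6), (x=5, y=7)
  Distance 3: (x=5, y=2), (x=4, y=3), (x=3, y=4), (x=2, y=5), (x=3, y=6), (x=6, y=7), (x=5, y=8)
  Distance 4: (x=5, y=1), (x=1, y=5), (x=4, y=8), (x=6, y=8)
  Distance 5: (x=5, y=0), (x=4, y=1), (x=6, y=1), (x=1, y=4), (x=0, y=5), (x=3, y=8)  <- goal reached here
One shortest path (5 moves): (x=5, y=5) -> (x=5, y=4) -> (x=5, y=3) -> (x=5, y=2) -> (x=5, y=1) -> (x=6, y=1)

Answer: Shortest path length: 5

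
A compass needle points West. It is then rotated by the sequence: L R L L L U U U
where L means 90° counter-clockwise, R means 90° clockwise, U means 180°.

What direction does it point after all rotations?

Answer: Final heading: South

Derivation:
Start: West
  L (left (90° counter-clockwise)) -> South
  R (right (90° clockwise)) -> West
  L (left (90° counter-clockwise)) -> South
  L (left (90° counter-clockwise)) -> East
  L (left (90° counter-clockwise)) -> North
  U (U-turn (180°)) -> South
  U (U-turn (180°)) -> North
  U (U-turn (180°)) -> South
Final: South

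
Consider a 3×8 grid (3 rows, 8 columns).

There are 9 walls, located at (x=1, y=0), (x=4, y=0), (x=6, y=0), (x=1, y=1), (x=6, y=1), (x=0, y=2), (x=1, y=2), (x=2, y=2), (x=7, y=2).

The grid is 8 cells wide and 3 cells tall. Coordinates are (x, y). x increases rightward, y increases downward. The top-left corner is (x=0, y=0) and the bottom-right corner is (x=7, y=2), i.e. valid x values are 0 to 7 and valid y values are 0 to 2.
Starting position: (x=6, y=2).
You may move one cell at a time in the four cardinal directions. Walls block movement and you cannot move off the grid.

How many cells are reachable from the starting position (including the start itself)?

BFS flood-fill from (x=6, y=2):
  Distance 0: (x=6, y=2)
  Distance 1: (x=5, y=2)
  Distance 2: (x=5, y=1), (x=4, y=2)
  Distance 3: (x=5, y=0), (x=4, y=1), (x=3, y=2)
  Distance 4: (x=3, y=1)
  Distance 5: (x=3, y=0), (x=2, y=1)
  Distance 6: (x=2, y=0)
Total reachable: 11 (grid has 15 open cells total)

Answer: Reachable cells: 11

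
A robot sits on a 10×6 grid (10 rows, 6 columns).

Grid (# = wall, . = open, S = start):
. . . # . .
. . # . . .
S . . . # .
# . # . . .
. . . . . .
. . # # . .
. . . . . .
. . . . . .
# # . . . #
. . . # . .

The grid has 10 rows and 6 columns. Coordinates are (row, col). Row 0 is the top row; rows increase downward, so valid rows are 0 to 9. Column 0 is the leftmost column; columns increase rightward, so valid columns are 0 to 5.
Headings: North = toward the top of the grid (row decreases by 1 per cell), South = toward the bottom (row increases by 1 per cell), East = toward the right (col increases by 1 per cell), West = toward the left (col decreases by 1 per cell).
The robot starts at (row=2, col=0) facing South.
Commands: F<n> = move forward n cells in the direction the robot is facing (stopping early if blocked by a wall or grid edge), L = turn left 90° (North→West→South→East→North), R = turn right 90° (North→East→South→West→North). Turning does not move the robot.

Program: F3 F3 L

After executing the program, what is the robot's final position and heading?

Answer: Final position: (row=2, col=0), facing East

Derivation:
Start: (row=2, col=0), facing South
  F3: move forward 0/3 (blocked), now at (row=2, col=0)
  F3: move forward 0/3 (blocked), now at (row=2, col=0)
  L: turn left, now facing East
Final: (row=2, col=0), facing East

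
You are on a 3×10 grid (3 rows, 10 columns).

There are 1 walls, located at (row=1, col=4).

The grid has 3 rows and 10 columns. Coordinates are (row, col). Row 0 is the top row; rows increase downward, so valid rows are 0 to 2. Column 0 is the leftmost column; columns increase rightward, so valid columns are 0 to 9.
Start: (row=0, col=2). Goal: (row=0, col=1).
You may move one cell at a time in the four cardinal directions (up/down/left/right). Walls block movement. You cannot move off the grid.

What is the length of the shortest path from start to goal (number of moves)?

Answer: Shortest path length: 1

Derivation:
BFS from (row=0, col=2) until reaching (row=0, col=1):
  Distance 0: (row=0, col=2)
  Distance 1: (row=0, col=1), (row=0, col=3), (row=1, col=2)  <- goal reached here
One shortest path (1 moves): (row=0, col=2) -> (row=0, col=1)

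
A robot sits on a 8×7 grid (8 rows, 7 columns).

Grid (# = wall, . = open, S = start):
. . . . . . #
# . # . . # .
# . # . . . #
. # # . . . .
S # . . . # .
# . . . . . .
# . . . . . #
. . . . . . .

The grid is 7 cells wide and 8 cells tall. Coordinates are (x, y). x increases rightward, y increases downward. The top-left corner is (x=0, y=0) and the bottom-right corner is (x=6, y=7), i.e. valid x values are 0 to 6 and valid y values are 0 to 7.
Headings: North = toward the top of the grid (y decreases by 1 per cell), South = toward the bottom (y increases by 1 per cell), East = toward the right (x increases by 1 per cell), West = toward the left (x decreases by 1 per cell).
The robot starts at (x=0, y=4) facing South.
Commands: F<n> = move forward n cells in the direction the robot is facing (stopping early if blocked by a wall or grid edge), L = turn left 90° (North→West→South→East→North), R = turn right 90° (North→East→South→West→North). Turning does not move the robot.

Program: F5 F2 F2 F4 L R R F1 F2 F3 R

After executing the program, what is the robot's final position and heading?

Start: (x=0, y=4), facing South
  F5: move forward 0/5 (blocked), now at (x=0, y=4)
  F2: move forward 0/2 (blocked), now at (x=0, y=4)
  F2: move forward 0/2 (blocked), now at (x=0, y=4)
  F4: move forward 0/4 (blocked), now at (x=0, y=4)
  L: turn left, now facing East
  R: turn right, now facing South
  R: turn right, now facing West
  F1: move forward 0/1 (blocked), now at (x=0, y=4)
  F2: move forward 0/2 (blocked), now at (x=0, y=4)
  F3: move forward 0/3 (blocked), now at (x=0, y=4)
  R: turn right, now facing North
Final: (x=0, y=4), facing North

Answer: Final position: (x=0, y=4), facing North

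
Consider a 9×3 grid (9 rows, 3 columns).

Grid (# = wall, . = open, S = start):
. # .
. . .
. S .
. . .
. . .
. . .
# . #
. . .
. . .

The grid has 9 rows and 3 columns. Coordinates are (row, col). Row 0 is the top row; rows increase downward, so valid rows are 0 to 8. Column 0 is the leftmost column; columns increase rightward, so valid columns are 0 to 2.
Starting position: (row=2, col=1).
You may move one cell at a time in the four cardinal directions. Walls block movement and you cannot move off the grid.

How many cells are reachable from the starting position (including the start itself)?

BFS flood-fill from (row=2, col=1):
  Distance 0: (row=2, col=1)
  Distance 1: (row=1, col=1), (row=2, col=0), (row=2, col=2), (row=3, col=1)
  Distance 2: (row=1, col=0), (row=1, col=2), (row=3, col=0), (row=3, col=2), (row=4, col=1)
  Distance 3: (row=0, col=0), (row=0, col=2), (row=4, col=0), (row=4, col=2), (row=5, col=1)
  Distance 4: (row=5, col=0), (row=5, col=2), (row=6, col=1)
  Distance 5: (row=7, col=1)
  Distance 6: (row=7, col=0), (row=7, col=2), (row=8, col=1)
  Distance 7: (row=8, col=0), (row=8, col=2)
Total reachable: 24 (grid has 24 open cells total)

Answer: Reachable cells: 24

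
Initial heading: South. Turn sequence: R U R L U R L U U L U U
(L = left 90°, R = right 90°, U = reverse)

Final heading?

Answer: Final heading: South

Derivation:
Start: South
  R (right (90° clockwise)) -> West
  U (U-turn (180°)) -> East
  R (right (90° clockwise)) -> South
  L (left (90° counter-clockwise)) -> East
  U (U-turn (180°)) -> West
  R (right (90° clockwise)) -> North
  L (left (90° counter-clockwise)) -> West
  U (U-turn (180°)) -> East
  U (U-turn (180°)) -> West
  L (left (90° counter-clockwise)) -> South
  U (U-turn (180°)) -> North
  U (U-turn (180°)) -> South
Final: South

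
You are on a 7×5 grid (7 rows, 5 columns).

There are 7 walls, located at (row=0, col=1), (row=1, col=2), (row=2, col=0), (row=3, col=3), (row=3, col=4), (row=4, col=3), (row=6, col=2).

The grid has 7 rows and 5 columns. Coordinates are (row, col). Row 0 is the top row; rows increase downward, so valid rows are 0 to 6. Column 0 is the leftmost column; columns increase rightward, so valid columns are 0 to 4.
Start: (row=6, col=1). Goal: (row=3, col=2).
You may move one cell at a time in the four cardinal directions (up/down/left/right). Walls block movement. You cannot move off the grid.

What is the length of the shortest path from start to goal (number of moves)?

Answer: Shortest path length: 4

Derivation:
BFS from (row=6, col=1) until reaching (row=3, col=2):
  Distance 0: (row=6, col=1)
  Distance 1: (row=5, col=1), (row=6, col=0)
  Distance 2: (row=4, col=1), (row=5, col=0), (row=5, col=2)
  Distance 3: (row=3, col=1), (row=4, col=0), (row=4, col=2), (row=5, col=3)
  Distance 4: (row=2, col=1), (row=3, col=0), (row=3, col=2), (row=5, col=4), (row=6, col=3)  <- goal reached here
One shortest path (4 moves): (row=6, col=1) -> (row=5, col=1) -> (row=5, col=2) -> (row=4, col=2) -> (row=3, col=2)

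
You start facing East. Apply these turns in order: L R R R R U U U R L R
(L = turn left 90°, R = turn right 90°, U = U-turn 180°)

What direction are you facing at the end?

Answer: Final heading: West

Derivation:
Start: East
  L (left (90° counter-clockwise)) -> North
  R (right (90° clockwise)) -> East
  R (right (90° clockwise)) -> South
  R (right (90° clockwise)) -> West
  R (right (90° clockwise)) -> North
  U (U-turn (180°)) -> South
  U (U-turn (180°)) -> North
  U (U-turn (180°)) -> South
  R (right (90° clockwise)) -> West
  L (left (90° counter-clockwise)) -> South
  R (right (90° clockwise)) -> West
Final: West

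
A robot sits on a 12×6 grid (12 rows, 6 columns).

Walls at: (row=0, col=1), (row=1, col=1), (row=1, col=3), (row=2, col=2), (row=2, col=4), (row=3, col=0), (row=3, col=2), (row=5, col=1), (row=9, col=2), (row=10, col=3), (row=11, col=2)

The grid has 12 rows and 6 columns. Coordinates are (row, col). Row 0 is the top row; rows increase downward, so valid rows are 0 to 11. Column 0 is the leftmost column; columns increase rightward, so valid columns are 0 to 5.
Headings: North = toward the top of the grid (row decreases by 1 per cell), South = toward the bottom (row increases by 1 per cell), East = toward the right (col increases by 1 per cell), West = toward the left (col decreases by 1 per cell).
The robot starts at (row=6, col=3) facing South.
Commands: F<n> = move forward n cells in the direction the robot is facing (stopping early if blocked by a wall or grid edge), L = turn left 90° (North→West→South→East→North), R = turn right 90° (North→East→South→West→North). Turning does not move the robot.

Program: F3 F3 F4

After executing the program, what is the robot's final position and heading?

Answer: Final position: (row=9, col=3), facing South

Derivation:
Start: (row=6, col=3), facing South
  F3: move forward 3, now at (row=9, col=3)
  F3: move forward 0/3 (blocked), now at (row=9, col=3)
  F4: move forward 0/4 (blocked), now at (row=9, col=3)
Final: (row=9, col=3), facing South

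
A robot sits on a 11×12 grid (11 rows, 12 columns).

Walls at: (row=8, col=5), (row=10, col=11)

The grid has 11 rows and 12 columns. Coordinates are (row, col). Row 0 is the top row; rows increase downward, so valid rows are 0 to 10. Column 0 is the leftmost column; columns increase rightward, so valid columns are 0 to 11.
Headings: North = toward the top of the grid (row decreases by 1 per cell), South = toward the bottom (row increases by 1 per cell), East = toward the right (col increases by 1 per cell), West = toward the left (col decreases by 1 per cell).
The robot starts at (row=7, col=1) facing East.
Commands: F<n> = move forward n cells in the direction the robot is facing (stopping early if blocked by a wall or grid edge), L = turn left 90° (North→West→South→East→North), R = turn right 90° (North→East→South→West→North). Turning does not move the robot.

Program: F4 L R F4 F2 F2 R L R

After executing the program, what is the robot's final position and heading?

Start: (row=7, col=1), facing East
  F4: move forward 4, now at (row=7, col=5)
  L: turn left, now facing North
  R: turn right, now facing East
  F4: move forward 4, now at (row=7, col=9)
  F2: move forward 2, now at (row=7, col=11)
  F2: move forward 0/2 (blocked), now at (row=7, col=11)
  R: turn right, now facing South
  L: turn left, now facing East
  R: turn right, now facing South
Final: (row=7, col=11), facing South

Answer: Final position: (row=7, col=11), facing South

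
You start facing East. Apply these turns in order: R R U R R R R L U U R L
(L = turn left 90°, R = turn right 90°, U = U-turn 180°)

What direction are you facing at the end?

Answer: Final heading: North

Derivation:
Start: East
  R (right (90° clockwise)) -> South
  R (right (90° clockwise)) -> West
  U (U-turn (180°)) -> East
  R (right (90° clockwise)) -> South
  R (right (90° clockwise)) -> West
  R (right (90° clockwise)) -> North
  R (right (90° clockwise)) -> East
  L (left (90° counter-clockwise)) -> North
  U (U-turn (180°)) -> South
  U (U-turn (180°)) -> North
  R (right (90° clockwise)) -> East
  L (left (90° counter-clockwise)) -> North
Final: North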